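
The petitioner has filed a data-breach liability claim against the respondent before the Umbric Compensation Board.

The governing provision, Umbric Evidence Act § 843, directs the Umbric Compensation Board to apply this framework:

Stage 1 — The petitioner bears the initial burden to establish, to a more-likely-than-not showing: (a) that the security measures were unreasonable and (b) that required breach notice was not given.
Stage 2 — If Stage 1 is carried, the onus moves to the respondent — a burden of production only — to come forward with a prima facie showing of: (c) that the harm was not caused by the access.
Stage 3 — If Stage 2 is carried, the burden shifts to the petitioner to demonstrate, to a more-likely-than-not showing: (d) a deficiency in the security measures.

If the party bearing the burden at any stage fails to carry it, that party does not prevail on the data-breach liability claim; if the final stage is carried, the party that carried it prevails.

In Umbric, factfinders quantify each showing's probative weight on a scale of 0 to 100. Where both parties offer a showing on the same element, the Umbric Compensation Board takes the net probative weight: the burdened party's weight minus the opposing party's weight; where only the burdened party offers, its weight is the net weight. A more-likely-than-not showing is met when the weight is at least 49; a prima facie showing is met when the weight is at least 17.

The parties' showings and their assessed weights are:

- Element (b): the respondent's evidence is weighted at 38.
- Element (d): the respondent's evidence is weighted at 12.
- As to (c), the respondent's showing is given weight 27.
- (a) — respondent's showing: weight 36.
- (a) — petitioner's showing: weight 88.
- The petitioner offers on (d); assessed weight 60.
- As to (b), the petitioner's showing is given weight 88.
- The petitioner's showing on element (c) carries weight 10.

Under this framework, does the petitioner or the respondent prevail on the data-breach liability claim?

Stage 1 (petitioner, a more-likely-than-not showing, weight is at least 49): (a) net 88−36=52 ≥ 49 — meets; (b) net 88−38=50 ≥ 49 — meets.
  Stage 1 carried; the burden shifts to the respondent.
Stage 2 (respondent, a prima facie showing, weight is at least 17): (c) net 27−10=17 ≥ 17 — meets.
  All elements met. The burden passes to the petitioner.
Stage 3 (petitioner, a more-likely-than-not showing, weight is at least 49): (d) net 60−12=48 < 49 — fails.
  Not every element is met, so the petitioner fails to carry Stage 3.
The analysis ends at Stage 3; the respondent prevails.

respondent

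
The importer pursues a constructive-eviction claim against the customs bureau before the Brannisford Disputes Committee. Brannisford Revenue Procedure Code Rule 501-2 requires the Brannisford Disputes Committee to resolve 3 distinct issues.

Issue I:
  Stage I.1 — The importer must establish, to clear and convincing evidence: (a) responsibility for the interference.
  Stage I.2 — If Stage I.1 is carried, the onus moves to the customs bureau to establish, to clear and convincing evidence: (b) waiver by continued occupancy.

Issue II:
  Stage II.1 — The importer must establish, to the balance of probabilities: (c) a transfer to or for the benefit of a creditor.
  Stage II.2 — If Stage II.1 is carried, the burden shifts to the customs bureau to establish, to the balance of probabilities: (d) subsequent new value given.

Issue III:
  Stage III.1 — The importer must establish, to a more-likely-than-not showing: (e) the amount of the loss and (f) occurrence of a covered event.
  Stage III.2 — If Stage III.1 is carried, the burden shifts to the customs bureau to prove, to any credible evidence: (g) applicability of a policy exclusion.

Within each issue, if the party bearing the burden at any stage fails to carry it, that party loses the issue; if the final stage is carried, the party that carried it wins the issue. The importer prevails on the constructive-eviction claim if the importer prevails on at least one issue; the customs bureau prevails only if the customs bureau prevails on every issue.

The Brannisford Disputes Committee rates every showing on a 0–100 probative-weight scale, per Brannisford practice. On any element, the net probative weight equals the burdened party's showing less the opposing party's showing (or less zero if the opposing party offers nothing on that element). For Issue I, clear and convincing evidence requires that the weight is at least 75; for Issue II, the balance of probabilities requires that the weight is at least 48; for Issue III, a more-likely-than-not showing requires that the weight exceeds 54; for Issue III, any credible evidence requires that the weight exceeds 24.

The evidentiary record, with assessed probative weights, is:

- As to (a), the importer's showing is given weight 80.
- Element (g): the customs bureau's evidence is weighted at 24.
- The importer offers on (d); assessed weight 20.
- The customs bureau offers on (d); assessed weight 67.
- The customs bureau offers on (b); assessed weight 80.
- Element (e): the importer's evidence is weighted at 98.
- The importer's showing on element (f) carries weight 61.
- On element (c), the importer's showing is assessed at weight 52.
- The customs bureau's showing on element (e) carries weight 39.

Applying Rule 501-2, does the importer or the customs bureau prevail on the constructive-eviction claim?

importer

— Issue I —
At Stage I.1 the importer must meet clear and convincing evidence (weight is at least 75): on (a) the weight is 80, ≥ 75, so (a) meets the standard.
  Stage I.1 is satisfied; the onus moves to the customs bureau.
At Stage I.2 the customs bureau must meet clear and convincing evidence (weight is at least 75): on (b) the weight is 80, which does reach 75, so (b) meets the standard.
  Stage I.2 carried; the final stage is satisfied.
All stages carried — the customs bureau prevails on this issue.
— Issue II —
At Stage II.1 the importer must meet the balance of probabilities (weight is at least 48): on (c) the weight is 52, which does reach 48, so (c) meets the standard.
  The importer carries Stage II.1; the customs bureau now bears the burden.
At Stage II.2 the customs bureau must meet the balance of probabilities (weight is at least 48): on (d) the weight is 67 less the opposing 20 gives net 47, < 48, so (d) does not meet the standard.
  The customs bureau does not carry Stage II.2.
The analysis ends at Stage II.2; the importer prevails on this issue.
— Issue III —
At Stage III.1 the importer must meet a more-likely-than-not showing (weight exceeds 54): on (e) the weight is 98 less the opposing 39 gives net 59, > 54, so (e) meets the standard; on (f) the weight is 61, > 54, so (f) meets the standard.
  Stage III.1 is satisfied; the onus moves to the customs bureau.
At Stage III.2 the customs bureau must meet any credible evidence (weight exceeds 24): on (g) the weight is 24, ≤ 24, so (g) does not meet the standard.
  Stage III.2 not carried; the customs bureau fails its burden.
The importer prevails on this issue.
Per-issue: Issue I → customs bureau; Issue II → importer; Issue III → importer. The importer must prevail on at least one issue; overall, the importer prevails.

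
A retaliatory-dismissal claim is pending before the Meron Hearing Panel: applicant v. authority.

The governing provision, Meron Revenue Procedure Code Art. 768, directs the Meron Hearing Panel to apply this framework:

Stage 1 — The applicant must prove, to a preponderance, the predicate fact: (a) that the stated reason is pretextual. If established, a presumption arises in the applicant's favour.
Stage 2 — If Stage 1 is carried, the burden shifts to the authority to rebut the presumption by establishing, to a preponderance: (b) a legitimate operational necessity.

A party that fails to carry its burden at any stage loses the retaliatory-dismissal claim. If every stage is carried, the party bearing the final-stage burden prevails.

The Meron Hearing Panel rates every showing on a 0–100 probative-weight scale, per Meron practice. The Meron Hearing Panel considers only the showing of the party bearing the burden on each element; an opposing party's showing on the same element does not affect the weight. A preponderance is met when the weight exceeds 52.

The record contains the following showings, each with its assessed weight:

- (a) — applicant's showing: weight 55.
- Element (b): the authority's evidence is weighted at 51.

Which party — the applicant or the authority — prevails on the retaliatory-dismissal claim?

applicant

At Stage 1 the applicant must meet a preponderance (weight exceeds 52): on (a) the weight is 55, > 52, so (a) meets the standard.
  Stage 1 carried; the burden shifts to the authority.
At Stage 2 the authority must meet a preponderance (weight exceeds 52): on (b) the weight is 51, which does not exceed 52, so (b) does not meet the standard.
  Stage 2 not carried; the authority fails its burden.
The applicant prevails.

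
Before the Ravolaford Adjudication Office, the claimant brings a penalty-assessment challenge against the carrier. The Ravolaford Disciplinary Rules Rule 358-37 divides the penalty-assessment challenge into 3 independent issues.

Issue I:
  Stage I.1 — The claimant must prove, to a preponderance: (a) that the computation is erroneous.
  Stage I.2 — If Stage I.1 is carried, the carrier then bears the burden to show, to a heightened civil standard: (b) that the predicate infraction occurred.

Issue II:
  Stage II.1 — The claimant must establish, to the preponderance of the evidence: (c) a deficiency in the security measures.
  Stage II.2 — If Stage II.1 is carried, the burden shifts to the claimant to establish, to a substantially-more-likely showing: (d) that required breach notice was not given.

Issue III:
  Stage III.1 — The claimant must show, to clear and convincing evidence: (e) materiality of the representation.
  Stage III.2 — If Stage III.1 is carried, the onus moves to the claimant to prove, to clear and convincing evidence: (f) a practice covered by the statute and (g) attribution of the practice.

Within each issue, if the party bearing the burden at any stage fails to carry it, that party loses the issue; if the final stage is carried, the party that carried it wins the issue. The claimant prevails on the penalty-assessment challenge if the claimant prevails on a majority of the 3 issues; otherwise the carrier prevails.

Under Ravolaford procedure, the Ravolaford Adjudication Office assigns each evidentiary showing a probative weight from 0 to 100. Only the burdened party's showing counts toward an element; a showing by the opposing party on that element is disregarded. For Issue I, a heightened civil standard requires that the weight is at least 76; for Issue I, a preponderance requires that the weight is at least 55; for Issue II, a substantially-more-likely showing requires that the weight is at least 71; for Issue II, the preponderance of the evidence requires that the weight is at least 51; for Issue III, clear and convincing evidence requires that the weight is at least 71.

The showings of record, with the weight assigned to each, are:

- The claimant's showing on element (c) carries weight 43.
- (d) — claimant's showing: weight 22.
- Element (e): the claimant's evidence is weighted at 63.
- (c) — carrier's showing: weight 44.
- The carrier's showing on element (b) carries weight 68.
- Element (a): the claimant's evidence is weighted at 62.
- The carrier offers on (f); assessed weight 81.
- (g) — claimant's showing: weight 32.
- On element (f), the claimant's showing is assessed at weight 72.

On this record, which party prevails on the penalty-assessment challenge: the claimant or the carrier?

— Issue I —
At Stage I.1 the claimant must meet a preponderance (weight is at least 55): on (a) the weight is 62, which does reach 55, so (a) meets the standard.
  All elements met. The burden passes to the carrier.
At Stage I.2 the carrier must meet a heightened civil standard (weight is at least 76): on (b) the weight is 68, which does not reach 76, so (b) does not meet the standard.
  The carrier does not carry Stage I.2.
So the claimant prevails on this issue.
— Issue II —
At Stage II.1 the claimant must meet the preponderance of the evidence (weight is at least 51): on (c) the weight is 43 (the carrier's 44 is given no effect), < 51, so (c) does not meet the standard.
  Not every element is met, so the claimant fails to carry Stage II.1.
The analysis ends at Stage II.1; the carrier prevails on this issue.
— Issue III —
Stage III.1 — burden on claimant; standard: clear and convincing evidence (weight is at least 71).
    (e): 63 < 71 [not met]
  Stage III.1 not carried; the claimant fails its burden.
So the carrier prevails on this issue.
Per-issue: Issue I → claimant; Issue II → carrier; Issue III → carrier. The claimant must prevail on a majority of issues; overall, the carrier prevails.

carrier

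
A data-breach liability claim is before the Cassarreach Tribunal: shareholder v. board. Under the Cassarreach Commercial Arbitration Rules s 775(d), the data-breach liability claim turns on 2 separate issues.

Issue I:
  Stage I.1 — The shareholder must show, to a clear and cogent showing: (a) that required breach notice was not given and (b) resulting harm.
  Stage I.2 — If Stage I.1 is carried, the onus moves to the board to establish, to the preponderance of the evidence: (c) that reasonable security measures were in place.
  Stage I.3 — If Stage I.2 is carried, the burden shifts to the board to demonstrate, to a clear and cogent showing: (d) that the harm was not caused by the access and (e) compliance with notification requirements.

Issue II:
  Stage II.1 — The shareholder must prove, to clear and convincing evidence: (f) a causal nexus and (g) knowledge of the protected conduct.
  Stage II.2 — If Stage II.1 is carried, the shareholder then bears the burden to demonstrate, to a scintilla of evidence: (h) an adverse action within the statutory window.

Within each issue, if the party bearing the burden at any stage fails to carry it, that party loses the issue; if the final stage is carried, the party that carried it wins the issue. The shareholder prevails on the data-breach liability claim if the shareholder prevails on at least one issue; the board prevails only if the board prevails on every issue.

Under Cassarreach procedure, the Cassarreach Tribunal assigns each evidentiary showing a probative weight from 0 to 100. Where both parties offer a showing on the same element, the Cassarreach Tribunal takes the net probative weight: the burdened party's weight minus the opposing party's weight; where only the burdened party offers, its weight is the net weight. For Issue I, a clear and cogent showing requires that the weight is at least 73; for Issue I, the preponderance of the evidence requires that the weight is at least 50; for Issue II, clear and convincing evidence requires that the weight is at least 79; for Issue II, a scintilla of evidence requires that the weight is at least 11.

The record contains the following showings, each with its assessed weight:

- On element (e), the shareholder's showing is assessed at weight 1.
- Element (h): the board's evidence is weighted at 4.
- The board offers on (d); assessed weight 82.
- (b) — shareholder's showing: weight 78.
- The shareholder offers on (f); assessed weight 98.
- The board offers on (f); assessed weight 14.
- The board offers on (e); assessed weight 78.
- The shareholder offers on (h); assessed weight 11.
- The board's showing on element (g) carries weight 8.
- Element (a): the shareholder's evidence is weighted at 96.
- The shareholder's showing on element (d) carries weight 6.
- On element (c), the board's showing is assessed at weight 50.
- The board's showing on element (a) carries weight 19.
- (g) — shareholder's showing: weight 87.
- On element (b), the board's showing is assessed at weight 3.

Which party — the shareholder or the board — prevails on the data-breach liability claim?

board

— Issue I —
At Stage I.1 the shareholder must meet a clear and cogent showing (weight is at least 73): on (a) the weight is 96 less the opposing 19 gives net 77, ≥ 73, so (a) meets the standard; on (b) the weight is 78 less the opposing 3 gives net 75, which does reach 73, so (b) meets the standard.
  All elements met. The burden passes to the board.
At Stage I.2 the board must meet the preponderance of the evidence (weight is at least 50): on (c) the weight is 50, which does reach 50, so (c) meets the standard.
  All elements met. The board retains the burden for Stage I.3.
At Stage I.3 the board must meet a clear and cogent showing (weight is at least 73): on (d) the weight is 82 less the opposing 6 gives net 76, ≥ 73, so (d) meets the standard; on (e) the weight is 78 less the opposing 1 gives net 77, which does reach 73, so (e) meets the standard.
  The board carries the last stage.
With every stage satisfied, the board prevails on this issue.
— Issue II —
At Stage II.1 the shareholder must meet clear and convincing evidence (weight is at least 79): on (f) the weight is 98 less the opposing 14 gives net 84, which does reach 79, so (f) meets the standard; on (g) the weight is 87 less the opposing 8 gives net 79, which does reach 79, so (g) meets the standard.
  Stage II.1 is satisfied; the shareholder continues to bear the burden.
At Stage II.2 the shareholder must meet a scintilla of evidence (weight is at least 11): on (h) the weight is 11 less the opposing 4 gives net 7, which does not reach 11, so (h) does not meet the standard.
  Not every element is met, so the shareholder fails to carry Stage II.2.
So the board prevails on this issue.
Per-issue: Issue I → board; Issue II → board. The shareholder must prevail on at least one issue; overall, the board prevails.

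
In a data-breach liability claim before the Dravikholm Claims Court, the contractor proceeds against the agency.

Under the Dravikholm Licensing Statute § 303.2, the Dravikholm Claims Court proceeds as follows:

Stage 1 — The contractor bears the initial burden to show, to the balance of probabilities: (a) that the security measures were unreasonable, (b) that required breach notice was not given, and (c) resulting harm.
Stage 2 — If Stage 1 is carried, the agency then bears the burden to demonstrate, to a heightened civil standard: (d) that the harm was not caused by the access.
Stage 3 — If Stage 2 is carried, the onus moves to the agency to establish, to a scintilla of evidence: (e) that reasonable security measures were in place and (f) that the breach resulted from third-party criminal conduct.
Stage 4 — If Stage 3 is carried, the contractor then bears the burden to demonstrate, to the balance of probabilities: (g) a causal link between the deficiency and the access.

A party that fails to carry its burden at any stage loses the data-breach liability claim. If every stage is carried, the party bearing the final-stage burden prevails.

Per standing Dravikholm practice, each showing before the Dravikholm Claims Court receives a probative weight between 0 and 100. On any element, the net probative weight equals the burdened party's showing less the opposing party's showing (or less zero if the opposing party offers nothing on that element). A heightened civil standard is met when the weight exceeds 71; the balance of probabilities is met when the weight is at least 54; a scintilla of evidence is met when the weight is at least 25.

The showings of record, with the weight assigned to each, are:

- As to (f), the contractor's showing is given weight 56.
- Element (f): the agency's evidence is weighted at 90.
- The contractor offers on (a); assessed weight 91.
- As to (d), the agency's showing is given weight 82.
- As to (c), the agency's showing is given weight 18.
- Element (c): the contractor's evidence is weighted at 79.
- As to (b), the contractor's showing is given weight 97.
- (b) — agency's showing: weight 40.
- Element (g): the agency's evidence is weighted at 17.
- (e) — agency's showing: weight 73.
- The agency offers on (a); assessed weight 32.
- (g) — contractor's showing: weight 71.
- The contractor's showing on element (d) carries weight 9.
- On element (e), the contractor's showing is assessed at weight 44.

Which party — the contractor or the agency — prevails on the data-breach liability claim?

contractor

Stage 1 — burden on contractor; standard: the balance of probabilities (weight is at least 54).
    (a): 91 − 32 = 59 ≥ 54 [met]
    (b): 97 − 40 = 57 ≥ 54 [met]
    (c): 79 − 18 = 61 ≥ 54 [met]
  Stage 1 is satisfied; the onus moves to the agency.
Stage 2 — burden on agency; standard: a heightened civil standard (weight exceeds 71).
    (d): 82 − 9 = 73 > 71 [met]
  All elements met. The agency retains the burden for Stage 3.
Stage 3 — burden on agency; standard: a scintilla of evidence (weight is at least 25).
    (e): 73 − 44 = 29 ≥ 25 [met]
    (f): 90 − 56 = 34 ≥ 25 [met]
  The agency carries Stage 3; the contractor now bears the burden.
Stage 4 — burden on contractor; standard: the balance of probabilities (weight is at least 54).
    (g): 71 − 17 = 54 ≥ 54 [met]
  All elements met at the final stage.
With every stage satisfied, the contractor prevails.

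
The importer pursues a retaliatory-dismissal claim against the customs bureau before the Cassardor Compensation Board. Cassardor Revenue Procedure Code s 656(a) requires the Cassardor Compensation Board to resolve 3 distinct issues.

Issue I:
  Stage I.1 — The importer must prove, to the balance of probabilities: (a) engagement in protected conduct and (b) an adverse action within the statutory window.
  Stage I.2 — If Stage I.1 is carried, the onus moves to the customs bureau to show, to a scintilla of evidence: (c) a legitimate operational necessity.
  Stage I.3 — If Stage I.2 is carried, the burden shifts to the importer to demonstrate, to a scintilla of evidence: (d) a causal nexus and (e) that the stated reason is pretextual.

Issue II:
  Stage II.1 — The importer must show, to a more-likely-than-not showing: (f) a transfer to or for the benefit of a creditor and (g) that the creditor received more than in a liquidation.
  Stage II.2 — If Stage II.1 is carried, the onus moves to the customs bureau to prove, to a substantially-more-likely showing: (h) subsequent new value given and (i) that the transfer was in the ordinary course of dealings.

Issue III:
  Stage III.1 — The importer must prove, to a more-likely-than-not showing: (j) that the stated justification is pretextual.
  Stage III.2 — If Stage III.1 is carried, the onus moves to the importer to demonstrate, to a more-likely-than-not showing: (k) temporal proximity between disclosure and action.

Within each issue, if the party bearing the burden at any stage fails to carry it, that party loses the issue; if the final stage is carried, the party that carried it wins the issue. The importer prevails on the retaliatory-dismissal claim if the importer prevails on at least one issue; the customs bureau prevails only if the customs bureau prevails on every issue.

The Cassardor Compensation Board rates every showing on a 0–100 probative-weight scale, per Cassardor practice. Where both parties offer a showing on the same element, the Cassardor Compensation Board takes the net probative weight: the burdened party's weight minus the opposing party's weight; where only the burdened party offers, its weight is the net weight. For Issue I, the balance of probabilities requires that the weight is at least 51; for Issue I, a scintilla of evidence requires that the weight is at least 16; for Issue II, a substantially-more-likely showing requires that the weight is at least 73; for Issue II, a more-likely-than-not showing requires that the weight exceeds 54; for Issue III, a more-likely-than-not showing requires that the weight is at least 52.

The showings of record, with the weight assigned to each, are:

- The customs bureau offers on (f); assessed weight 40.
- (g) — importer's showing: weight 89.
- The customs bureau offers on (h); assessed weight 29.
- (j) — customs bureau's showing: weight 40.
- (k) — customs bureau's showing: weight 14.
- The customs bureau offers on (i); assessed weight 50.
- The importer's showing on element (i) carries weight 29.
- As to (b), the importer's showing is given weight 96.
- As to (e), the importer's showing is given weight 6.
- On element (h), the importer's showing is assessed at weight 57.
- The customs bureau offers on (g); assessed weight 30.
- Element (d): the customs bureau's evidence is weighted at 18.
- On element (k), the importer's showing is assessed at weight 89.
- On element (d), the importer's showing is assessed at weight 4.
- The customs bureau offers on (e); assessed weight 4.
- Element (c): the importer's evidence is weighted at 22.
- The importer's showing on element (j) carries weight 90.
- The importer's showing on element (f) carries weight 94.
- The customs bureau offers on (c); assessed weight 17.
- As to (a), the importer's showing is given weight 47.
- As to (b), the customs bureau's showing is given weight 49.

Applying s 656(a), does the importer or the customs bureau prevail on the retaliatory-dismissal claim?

customs bureau

— Issue I —
At Stage I.1 the importer must meet the balance of probabilities (weight is at least 51): on (a) the weight is 47, < 51, so (a) does not meet the standard; on (b) the weight is 96 less the opposing 49 gives net 47, which does not reach 51, so (b) does not meet the standard.
  Stage I.1 not carried; the importer fails its burden.
So the customs bureau prevails on this issue.
— Issue II —
Stage II.1 — burden on importer; standard: a more-likely-than-not showing (weight exceeds 54).
    (f): 94 − 40 = 54 ≤ 54 [not met]
    (g): 89 − 30 = 59 > 54 [met]
  Not every element is met, so the importer fails to carry Stage II.1.
The customs bureau prevails on this issue.
— Issue III —
At Stage III.1 the importer must meet a more-likely-than-not showing (weight is at least 52): on (j) the weight is 90 less the opposing 40 gives net 50, which does not reach 52, so (j) does not meet the standard.
  The importer does not carry Stage III.1.
The analysis ends at Stage III.1; the customs bureau prevails on this issue.
Per-issue: Issue I → customs bureau; Issue II → customs bureau; Issue III → customs bureau. The importer must prevail on at least one issue; overall, the customs bureau prevails.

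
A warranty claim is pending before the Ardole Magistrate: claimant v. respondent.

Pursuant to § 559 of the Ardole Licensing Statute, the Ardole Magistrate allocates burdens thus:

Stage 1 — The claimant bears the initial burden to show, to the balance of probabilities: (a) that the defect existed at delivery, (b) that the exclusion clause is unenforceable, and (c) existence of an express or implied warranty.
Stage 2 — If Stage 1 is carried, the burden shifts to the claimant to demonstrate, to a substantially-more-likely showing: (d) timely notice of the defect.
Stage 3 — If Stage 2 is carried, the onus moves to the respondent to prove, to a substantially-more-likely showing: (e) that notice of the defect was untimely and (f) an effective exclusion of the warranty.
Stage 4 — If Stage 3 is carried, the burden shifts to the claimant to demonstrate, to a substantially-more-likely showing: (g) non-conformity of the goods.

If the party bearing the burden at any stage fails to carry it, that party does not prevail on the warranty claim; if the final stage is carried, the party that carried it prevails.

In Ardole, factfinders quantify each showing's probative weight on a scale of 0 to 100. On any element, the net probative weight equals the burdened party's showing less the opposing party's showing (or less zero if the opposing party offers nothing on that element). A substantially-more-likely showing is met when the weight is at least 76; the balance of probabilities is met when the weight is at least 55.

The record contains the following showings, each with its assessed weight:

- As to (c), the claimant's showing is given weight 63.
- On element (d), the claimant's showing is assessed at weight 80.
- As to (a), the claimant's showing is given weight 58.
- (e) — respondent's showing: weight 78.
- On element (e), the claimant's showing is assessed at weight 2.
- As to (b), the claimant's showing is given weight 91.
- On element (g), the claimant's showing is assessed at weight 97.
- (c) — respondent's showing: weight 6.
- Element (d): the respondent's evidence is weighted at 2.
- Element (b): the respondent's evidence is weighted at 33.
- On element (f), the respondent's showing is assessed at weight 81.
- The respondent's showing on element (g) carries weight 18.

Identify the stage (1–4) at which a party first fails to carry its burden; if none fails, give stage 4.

At Stage 1 the claimant must meet the balance of probabilities (weight is at least 55): on (a) the weight is 58, which does reach 55, so (a) meets the standard; on (b) the weight is 91 less the opposing 33 gives net 58, ≥ 55, so (b) meets the standard; on (c) the weight is 63 less the opposing 6 gives net 57, ≥ 55, so (c) meets the standard.
  All elements met. The claimant retains the burden for Stage 2.
At Stage 2 the claimant must meet a substantially-more-likely showing (weight is at least 76): on (d) the weight is 80 less the opposing 2 gives net 78, ≥ 76, so (d) meets the standard.
  The claimant carries Stage 2; the respondent now bears the burden.
At Stage 3 the respondent must meet a substantially-more-likely showing (weight is at least 76): on (e) the weight is 78 less the opposing 2 gives net 76, which does reach 76, so (e) meets the standard; on (f) the weight is 81, ≥ 76, so (f) meets the standard.
  All elements met. The burden passes to the claimant.
At Stage 4 the claimant must meet a substantially-more-likely showing (weight is at least 76): on (g) the weight is 97 less the opposing 18 gives net 79, which does reach 76, so (g) meets the standard.
  All elements met at the final stage.
With every stage satisfied, the claimant prevails.

stage 4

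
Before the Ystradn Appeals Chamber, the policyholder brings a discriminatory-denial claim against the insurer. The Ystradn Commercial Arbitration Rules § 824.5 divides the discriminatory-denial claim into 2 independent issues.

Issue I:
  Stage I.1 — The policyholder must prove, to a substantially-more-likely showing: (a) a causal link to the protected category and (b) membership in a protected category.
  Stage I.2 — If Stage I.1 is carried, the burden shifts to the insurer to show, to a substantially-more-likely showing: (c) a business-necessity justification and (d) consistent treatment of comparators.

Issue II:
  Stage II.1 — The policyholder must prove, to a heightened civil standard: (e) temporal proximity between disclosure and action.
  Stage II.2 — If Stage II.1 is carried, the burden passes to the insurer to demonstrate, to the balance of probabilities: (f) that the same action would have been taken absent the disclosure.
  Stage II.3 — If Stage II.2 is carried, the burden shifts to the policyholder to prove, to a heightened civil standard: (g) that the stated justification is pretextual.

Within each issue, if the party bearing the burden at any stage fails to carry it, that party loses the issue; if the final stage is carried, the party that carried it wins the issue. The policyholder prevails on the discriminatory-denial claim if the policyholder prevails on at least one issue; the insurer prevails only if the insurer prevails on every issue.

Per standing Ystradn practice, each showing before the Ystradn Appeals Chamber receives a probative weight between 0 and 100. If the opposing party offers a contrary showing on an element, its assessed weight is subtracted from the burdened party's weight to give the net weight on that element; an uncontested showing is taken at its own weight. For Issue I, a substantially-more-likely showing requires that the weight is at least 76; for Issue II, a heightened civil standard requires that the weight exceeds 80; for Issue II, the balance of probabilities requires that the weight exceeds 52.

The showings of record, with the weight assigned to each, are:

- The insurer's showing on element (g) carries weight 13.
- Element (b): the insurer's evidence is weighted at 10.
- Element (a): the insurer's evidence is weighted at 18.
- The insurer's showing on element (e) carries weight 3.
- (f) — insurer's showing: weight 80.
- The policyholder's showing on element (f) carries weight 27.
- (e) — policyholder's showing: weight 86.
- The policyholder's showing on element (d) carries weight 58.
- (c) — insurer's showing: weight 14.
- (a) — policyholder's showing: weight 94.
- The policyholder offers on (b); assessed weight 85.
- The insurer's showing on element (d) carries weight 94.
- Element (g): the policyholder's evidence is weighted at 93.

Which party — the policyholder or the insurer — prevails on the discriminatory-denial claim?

— Issue I —
Stage I.1 (policyholder, a substantially-more-likely showing, weight is at least 76): (a) net 94−18=76 ≥ 76 — meets; (b) net 85−10=75 < 76 — fails.
  Stage I.1 not carried; the policyholder fails its burden.
So the insurer prevails on this issue.
— Issue II —
Stage II.1 (policyholder, a heightened civil standard, weight exceeds 80): (e) net 86−3=83 > 80 — meets.
  All elements met. The burden passes to the insurer.
Stage II.2 (insurer, the balance of probabilities, weight exceeds 52): (f) net 80−27=53 > 52 — meets.
  Stage II.2 is satisfied; the onus moves to the policyholder.
Stage II.3 (policyholder, a heightened civil standard, weight exceeds 80): (g) net 93−13=80 ≤ 80 — fails.
  Not every element is met, so the policyholder fails to carry Stage II.3.
The insurer prevails on this issue.
Per-issue: Issue I → insurer; Issue II → insurer. The policyholder must prevail on at least one issue; overall, the insurer prevails.

insurer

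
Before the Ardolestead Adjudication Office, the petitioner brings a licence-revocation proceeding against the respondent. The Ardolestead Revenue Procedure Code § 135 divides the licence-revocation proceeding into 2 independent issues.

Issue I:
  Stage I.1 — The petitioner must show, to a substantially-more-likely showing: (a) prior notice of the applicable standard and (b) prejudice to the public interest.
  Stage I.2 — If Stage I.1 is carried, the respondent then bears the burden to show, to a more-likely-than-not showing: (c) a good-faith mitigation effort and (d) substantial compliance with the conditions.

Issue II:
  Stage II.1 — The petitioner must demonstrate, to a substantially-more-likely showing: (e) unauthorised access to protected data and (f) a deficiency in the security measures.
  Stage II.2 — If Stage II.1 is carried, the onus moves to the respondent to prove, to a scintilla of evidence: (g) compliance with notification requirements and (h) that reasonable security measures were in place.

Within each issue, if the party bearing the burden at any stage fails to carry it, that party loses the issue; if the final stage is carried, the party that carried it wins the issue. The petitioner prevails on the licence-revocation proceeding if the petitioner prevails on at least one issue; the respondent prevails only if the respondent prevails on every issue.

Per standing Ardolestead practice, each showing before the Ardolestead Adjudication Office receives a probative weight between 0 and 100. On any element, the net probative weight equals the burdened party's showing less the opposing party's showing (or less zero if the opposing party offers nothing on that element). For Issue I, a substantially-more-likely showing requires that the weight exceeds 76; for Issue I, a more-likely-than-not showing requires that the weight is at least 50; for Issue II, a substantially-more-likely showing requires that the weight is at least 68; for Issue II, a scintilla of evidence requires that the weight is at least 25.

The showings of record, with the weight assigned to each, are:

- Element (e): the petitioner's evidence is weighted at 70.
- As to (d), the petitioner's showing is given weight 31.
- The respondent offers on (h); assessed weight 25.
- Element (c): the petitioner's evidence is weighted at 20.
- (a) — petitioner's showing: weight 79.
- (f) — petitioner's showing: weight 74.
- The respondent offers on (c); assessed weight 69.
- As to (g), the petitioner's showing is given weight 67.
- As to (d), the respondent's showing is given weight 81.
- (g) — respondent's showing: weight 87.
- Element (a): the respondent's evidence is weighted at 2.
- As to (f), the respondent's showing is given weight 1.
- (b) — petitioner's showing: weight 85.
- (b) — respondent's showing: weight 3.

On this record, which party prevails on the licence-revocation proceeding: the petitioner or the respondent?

petitioner

— Issue I —
At Stage I.1 the petitioner must meet a substantially-more-likely showing (weight exceeds 76): on (a) the weight is 79 less the opposing 2 gives net 77, which does exceed 76, so (a) meets the standard; on (b) the weight is 85 less the opposing 3 gives net 82, which does exceed 76, so (b) meets the standard.
  Stage I.1 is satisfied; the onus moves to the respondent.
At Stage I.2 the respondent must meet a more-likely-than-not showing (weight is at least 50): on (c) the weight is 69 less the opposing 20 gives net 49, which does not reach 50, so (c) does not meet the standard; on (d) the weight is 81 less the opposing 31 gives net 50, ≥ 50, so (d) meets the standard.
  Stage I.2 not carried; the respondent fails its burden.
So the petitioner prevails on this issue.
— Issue II —
Stage II.1 — burden on petitioner; standard: a substantially-more-likely showing (weight is at least 68).
    (e): 70 ≥ 68 [met]
    (f): 74 − 1 = 73 ≥ 68 [met]
  The petitioner carries Stage II.1; the respondent now bears the burden.
Stage II.2 — burden on respondent; standard: a scintilla of evidence (weight is at least 25).
    (g): 87 − 67 = 20 < 25 [not met]
    (h): 25 ≥ 25 [met]
  Not every element is met, so the respondent fails to carry Stage II.2.
The petitioner prevails on this issue.
Per-issue: Issue I → petitioner; Issue II → petitioner. The petitioner must prevail on at least one issue; overall, the petitioner prevails.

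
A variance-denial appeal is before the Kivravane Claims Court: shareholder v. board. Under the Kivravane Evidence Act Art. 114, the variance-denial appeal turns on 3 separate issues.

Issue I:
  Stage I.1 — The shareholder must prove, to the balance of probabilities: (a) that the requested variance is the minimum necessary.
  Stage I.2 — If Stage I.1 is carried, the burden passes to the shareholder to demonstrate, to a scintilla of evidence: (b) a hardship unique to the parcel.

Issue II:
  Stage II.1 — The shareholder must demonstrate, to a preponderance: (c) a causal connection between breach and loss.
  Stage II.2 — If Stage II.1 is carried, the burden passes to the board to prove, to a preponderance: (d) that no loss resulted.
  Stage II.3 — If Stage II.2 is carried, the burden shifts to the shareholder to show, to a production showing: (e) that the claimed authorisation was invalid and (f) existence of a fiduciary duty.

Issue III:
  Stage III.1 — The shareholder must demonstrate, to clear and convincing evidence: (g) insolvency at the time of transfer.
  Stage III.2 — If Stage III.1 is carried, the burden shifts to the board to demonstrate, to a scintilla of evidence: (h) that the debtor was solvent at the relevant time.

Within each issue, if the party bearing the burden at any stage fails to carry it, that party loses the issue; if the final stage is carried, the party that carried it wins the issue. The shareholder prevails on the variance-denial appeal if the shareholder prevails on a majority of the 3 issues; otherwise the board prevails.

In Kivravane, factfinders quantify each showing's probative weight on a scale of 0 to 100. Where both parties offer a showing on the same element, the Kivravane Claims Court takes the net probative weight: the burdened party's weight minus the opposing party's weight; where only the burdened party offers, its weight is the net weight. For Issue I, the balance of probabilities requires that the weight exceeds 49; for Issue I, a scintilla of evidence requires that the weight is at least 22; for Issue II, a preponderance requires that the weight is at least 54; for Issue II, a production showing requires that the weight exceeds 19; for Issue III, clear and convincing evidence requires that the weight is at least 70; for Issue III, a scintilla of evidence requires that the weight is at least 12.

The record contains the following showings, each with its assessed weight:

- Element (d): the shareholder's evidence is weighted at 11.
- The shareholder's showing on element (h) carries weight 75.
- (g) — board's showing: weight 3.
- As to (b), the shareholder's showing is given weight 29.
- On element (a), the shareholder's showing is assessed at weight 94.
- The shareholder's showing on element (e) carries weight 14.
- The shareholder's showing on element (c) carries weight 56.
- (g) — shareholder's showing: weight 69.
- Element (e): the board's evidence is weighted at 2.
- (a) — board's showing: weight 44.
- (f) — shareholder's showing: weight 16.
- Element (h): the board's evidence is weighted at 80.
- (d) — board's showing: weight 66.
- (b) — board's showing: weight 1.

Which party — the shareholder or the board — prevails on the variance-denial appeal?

board

— Issue I —
Stage I.1 — burden on shareholder; standard: the balance of probabilities (weight exceeds 49).
    (a): 94 − 44 = 50 > 49 [met]
  All elements met. The shareholder retains the burden for Stage I.2.
Stage I.2 — burden on shareholder; standard: a scintilla of evidence (weight is at least 22).
    (b): 29 − 1 = 28 ≥ 22 [met]
  All elements met at the final stage.
With every stage satisfied, the shareholder prevails on this issue.
— Issue II —
At Stage II.1 the shareholder must meet a preponderance (weight is at least 54): on (c) the weight is 56, ≥ 54, so (c) meets the standard.
  Stage II.1 is satisfied; the onus moves to the board.
At Stage II.2 the board must meet a preponderance (weight is at least 54): on (d) the weight is 66 less the opposing 11 gives net 55, which does reach 54, so (d) meets the standard.
  Stage II.2 carried; the burden shifts to the shareholder.
At Stage II.3 the shareholder must meet a production showing (weight exceeds 19): on (e) the weight is 14 less the opposing 2 gives net 12, ≤ 19, so (e) does not meet the standard; on (f) the weight is 16, which does not exceed 19, so (f) does not meet the standard.
  Stage II.3 not carried; the shareholder fails its burden.
So the board prevails on this issue.
— Issue III —
Stage III.1 (shareholder, clear and convincing evidence, weight is at least 70): (g) net 69−3=66 < 70 — fails.
  Stage III.1 not carried; the shareholder fails its burden.
The board prevails on this issue.
Per-issue: Issue I → shareholder; Issue II → board; Issue III → board. The shareholder must prevail on a majority of issues; overall, the board prevails.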